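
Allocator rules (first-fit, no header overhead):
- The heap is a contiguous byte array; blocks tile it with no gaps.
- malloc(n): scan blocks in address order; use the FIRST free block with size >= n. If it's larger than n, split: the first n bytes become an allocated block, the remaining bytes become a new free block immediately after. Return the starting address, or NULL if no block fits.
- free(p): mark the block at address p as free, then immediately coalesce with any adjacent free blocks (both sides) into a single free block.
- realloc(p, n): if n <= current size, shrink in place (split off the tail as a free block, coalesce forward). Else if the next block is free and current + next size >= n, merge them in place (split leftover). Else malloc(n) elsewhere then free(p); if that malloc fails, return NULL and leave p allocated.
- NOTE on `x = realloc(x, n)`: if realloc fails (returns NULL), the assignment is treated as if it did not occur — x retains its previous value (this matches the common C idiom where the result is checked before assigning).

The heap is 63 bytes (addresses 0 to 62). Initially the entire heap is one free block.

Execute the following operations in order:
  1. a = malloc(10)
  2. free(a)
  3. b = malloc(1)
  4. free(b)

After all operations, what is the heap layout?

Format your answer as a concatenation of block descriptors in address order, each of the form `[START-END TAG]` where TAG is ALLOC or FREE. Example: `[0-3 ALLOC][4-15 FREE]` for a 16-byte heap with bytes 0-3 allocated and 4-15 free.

Answer: [0-62 FREE]

Derivation:
Op 1: a = malloc(10) -> a = 0; heap: [0-9 ALLOC][10-62 FREE]
Op 2: free(a) -> (freed a); heap: [0-62 FREE]
Op 3: b = malloc(1) -> b = 0; heap: [0-0 ALLOC][1-62 FREE]
Op 4: free(b) -> (freed b); heap: [0-62 FREE]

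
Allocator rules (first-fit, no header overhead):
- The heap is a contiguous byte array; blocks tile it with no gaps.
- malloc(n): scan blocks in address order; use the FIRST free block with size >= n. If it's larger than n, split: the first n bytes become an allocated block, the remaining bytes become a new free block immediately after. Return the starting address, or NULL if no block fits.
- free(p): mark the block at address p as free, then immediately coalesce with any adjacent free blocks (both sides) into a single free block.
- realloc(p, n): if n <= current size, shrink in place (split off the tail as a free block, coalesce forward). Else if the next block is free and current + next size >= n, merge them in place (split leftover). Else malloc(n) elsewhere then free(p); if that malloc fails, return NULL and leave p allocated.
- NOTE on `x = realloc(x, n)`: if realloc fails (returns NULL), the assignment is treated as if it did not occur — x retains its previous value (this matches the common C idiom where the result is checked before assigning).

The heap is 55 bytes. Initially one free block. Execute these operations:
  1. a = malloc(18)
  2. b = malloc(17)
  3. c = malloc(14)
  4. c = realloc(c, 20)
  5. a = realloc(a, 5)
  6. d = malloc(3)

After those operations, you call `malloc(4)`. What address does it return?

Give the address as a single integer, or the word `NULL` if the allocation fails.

Answer: 8

Derivation:
Op 1: a = malloc(18) -> a = 0; heap: [0-17 ALLOC][18-54 FREE]
Op 2: b = malloc(17) -> b = 18; heap: [0-17 ALLOC][18-34 ALLOC][35-54 FREE]
Op 3: c = malloc(14) -> c = 35; heap: [0-17 ALLOC][18-34 ALLOC][35-48 ALLOC][49-54 FREE]
Op 4: c = realloc(c, 20) -> c = 35; heap: [0-17 ALLOC][18-34 ALLOC][35-54 ALLOC]
Op 5: a = realloc(a, 5) -> a = 0; heap: [0-4 ALLOC][5-17 FREE][18-34 ALLOC][35-54 ALLOC]
Op 6: d = malloc(3) -> d = 5; heap: [0-4 ALLOC][5-7 ALLOC][8-17 FREE][18-34 ALLOC][35-54 ALLOC]
malloc(4): first-fit scan over [0-4 ALLOC][5-7 ALLOC][8-17 FREE][18-34 ALLOC][35-54 ALLOC] -> 8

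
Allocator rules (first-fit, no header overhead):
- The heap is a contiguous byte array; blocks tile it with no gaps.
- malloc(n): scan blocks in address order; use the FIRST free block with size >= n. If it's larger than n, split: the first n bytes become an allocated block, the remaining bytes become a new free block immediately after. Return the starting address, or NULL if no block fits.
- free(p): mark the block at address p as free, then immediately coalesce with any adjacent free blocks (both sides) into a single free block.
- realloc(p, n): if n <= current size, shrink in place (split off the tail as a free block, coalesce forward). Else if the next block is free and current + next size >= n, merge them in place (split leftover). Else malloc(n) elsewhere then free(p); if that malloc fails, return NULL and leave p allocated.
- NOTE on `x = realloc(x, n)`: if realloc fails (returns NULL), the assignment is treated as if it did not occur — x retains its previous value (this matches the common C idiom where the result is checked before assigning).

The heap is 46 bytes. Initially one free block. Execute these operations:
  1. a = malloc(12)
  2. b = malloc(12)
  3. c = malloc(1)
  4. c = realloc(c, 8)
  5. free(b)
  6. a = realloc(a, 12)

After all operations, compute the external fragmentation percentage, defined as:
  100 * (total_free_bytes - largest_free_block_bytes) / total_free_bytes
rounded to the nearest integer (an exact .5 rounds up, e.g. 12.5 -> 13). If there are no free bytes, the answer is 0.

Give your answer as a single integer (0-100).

Op 1: a = malloc(12) -> a = 0; heap: [0-11 ALLOC][12-45 FREE]
Op 2: b = malloc(12) -> b = 12; heap: [0-11 ALLOC][12-23 ALLOC][24-45 FREE]
Op 3: c = malloc(1) -> c = 24; heap: [0-11 ALLOC][12-23 ALLOC][24-24 ALLOC][25-45 FREE]
Op 4: c = realloc(c, 8) -> c = 24; heap: [0-11 ALLOC][12-23 ALLOC][24-31 ALLOC][32-45 FREE]
Op 5: free(b) -> (freed b); heap: [0-11 ALLOC][12-23 FREE][24-31 ALLOC][32-45 FREE]
Op 6: a = realloc(a, 12) -> a = 0; heap: [0-11 ALLOC][12-23 FREE][24-31 ALLOC][32-45 FREE]
Free blocks: [12 14] total_free=26 largest=14 -> 100*(26-14)/26 = 1200/26 ≈ 46.154 -> rounds to 46

Answer: 46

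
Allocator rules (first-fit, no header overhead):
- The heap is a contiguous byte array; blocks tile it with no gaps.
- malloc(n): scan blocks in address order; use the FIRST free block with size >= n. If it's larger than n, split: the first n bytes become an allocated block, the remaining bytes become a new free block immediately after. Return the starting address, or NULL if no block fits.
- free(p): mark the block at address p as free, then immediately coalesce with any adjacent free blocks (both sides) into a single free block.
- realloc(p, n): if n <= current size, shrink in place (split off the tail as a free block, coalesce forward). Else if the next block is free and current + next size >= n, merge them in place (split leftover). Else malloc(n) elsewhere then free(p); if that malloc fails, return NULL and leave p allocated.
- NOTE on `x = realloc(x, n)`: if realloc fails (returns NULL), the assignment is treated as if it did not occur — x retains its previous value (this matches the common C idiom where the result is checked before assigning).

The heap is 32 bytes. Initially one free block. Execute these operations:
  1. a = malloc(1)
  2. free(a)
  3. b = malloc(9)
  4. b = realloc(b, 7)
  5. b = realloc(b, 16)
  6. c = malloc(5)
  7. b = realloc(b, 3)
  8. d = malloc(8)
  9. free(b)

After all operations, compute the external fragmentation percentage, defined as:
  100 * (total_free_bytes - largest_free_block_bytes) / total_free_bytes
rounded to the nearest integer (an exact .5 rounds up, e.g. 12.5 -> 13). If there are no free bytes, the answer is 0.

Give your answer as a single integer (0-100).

Answer: 42

Derivation:
Op 1: a = malloc(1) -> a = 0; heap: [0-0 ALLOC][1-31 FREE]
Op 2: free(a) -> (freed a); heap: [0-31 FREE]
Op 3: b = malloc(9) -> b = 0; heap: [0-8 ALLOC][9-31 FREE]
Op 4: b = realloc(b, 7) -> b = 0; heap: [0-6 ALLOC][7-31 FREE]
Op 5: b = realloc(b, 16) -> b = 0; heap: [0-15 ALLOC][16-31 FREE]
Op 6: c = malloc(5) -> c = 16; heap: [0-15 ALLOC][16-20 ALLOC][21-31 FREE]
Op 7: b = realloc(b, 3) -> b = 0; heap: [0-2 ALLOC][3-15 FREE][16-20 ALLOC][21-31 FREE]
Op 8: d = malloc(8) -> d = 3; heap: [0-2 ALLOC][3-10 ALLOC][11-15 FREE][16-20 ALLOC][21-31 FREE]
Op 9: free(b) -> (freed b); heap: [0-2 FREE][3-10 ALLOC][11-15 FREE][16-20 ALLOC][21-31 FREE]
Free blocks: [3 5 11] total_free=19 largest=11 -> 100*(19-11)/19 = 800/19 ≈ 42.105 -> rounds to 42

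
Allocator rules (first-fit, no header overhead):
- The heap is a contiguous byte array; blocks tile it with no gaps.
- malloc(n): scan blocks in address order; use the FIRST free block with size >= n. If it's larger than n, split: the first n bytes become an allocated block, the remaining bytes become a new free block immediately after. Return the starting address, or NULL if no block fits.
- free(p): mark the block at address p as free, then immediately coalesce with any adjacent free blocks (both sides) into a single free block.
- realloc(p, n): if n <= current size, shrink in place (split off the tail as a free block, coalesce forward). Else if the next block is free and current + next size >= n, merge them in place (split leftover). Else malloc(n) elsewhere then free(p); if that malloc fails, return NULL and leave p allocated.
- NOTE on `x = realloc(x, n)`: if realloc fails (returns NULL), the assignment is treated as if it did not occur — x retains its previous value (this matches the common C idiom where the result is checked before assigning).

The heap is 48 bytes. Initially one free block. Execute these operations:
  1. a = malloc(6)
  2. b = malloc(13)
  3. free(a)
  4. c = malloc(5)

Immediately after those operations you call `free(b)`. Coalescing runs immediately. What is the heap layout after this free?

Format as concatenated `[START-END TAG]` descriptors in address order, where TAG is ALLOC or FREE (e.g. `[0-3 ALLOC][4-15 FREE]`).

Answer: [0-4 ALLOC][5-47 FREE]

Derivation:
Op 1: a = malloc(6) -> a = 0; heap: [0-5 ALLOC][6-47 FREE]
Op 2: b = malloc(13) -> b = 6; heap: [0-5 ALLOC][6-18 ALLOC][19-47 FREE]
Op 3: free(a) -> (freed a); heap: [0-5 FREE][6-18 ALLOC][19-47 FREE]
Op 4: c = malloc(5) -> c = 0; heap: [0-4 ALLOC][5-5 FREE][6-18 ALLOC][19-47 FREE]
free(b): b = 6 -> block [6-18 ALLOC]; mark free, coalesce with adjacent free neighbors -> [0-4 ALLOC][5-47 FREE]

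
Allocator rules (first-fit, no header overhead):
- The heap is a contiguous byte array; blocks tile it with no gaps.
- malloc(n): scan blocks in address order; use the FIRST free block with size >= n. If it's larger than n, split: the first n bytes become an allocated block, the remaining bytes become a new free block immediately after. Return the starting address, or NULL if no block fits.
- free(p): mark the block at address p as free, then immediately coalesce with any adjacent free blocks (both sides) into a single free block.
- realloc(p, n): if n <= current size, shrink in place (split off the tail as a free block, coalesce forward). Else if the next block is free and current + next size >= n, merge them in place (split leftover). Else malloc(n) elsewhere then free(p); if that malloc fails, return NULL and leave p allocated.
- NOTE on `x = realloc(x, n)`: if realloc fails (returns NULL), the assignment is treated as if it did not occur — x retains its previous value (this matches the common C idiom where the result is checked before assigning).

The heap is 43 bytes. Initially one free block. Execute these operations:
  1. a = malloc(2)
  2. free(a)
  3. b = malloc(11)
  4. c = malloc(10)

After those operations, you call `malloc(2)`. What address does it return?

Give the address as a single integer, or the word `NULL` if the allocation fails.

Op 1: a = malloc(2) -> a = 0; heap: [0-1 ALLOC][2-42 FREE]
Op 2: free(a) -> (freed a); heap: [0-42 FREE]
Op 3: b = malloc(11) -> b = 0; heap: [0-10 ALLOC][11-42 FREE]
Op 4: c = malloc(10) -> c = 11; heap: [0-10 ALLOC][11-20 ALLOC][21-42 FREE]
malloc(2): first-fit scan over [0-10 ALLOC][11-20 ALLOC][21-42 FREE] -> 21

Answer: 21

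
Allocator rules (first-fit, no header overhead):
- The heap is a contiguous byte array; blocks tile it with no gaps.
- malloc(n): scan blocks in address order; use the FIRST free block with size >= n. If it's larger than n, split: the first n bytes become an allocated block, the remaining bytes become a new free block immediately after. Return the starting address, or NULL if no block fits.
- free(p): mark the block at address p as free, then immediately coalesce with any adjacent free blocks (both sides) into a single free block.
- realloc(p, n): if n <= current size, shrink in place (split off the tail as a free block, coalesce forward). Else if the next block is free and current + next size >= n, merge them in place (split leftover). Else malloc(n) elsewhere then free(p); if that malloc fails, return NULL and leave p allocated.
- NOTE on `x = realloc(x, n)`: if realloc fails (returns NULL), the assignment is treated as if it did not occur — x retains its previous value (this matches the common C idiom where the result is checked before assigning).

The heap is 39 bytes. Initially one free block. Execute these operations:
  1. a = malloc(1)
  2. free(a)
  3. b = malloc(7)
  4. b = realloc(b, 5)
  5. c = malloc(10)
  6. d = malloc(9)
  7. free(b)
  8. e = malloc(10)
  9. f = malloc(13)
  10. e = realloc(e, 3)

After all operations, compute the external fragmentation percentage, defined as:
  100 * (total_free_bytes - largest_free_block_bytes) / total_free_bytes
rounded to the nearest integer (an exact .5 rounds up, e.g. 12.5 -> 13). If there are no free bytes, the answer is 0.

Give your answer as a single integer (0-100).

Op 1: a = malloc(1) -> a = 0; heap: [0-0 ALLOC][1-38 FREE]
Op 2: free(a) -> (freed a); heap: [0-38 FREE]
Op 3: b = malloc(7) -> b = 0; heap: [0-6 ALLOC][7-38 FREE]
Op 4: b = realloc(b, 5) -> b = 0; heap: [0-4 ALLOC][5-38 FREE]
Op 5: c = malloc(10) -> c = 5; heap: [0-4 ALLOC][5-14 ALLOC][15-38 FREE]
Op 6: d = malloc(9) -> d = 15; heap: [0-4 ALLOC][5-14 ALLOC][15-23 ALLOC][24-38 FREE]
Op 7: free(b) -> (freed b); heap: [0-4 FREE][5-14 ALLOC][15-23 ALLOC][24-38 FREE]
Op 8: e = malloc(10) -> e = 24; heap: [0-4 FREE][5-14 ALLOC][15-23 ALLOC][24-33 ALLOC][34-38 FREE]
Op 9: f = malloc(13) -> f = NULL; heap: [0-4 FREE][5-14 ALLOC][15-23 ALLOC][24-33 ALLOC][34-38 FREE]
Op 10: e = realloc(e, 3) -> e = 24; heap: [0-4 FREE][5-14 ALLOC][15-23 ALLOC][24-26 ALLOC][27-38 FREE]
Free blocks: [5 12] total_free=17 largest=12 -> 100*(17-12)/17 = 500/17 ≈ 29.412 -> rounds to 29

Answer: 29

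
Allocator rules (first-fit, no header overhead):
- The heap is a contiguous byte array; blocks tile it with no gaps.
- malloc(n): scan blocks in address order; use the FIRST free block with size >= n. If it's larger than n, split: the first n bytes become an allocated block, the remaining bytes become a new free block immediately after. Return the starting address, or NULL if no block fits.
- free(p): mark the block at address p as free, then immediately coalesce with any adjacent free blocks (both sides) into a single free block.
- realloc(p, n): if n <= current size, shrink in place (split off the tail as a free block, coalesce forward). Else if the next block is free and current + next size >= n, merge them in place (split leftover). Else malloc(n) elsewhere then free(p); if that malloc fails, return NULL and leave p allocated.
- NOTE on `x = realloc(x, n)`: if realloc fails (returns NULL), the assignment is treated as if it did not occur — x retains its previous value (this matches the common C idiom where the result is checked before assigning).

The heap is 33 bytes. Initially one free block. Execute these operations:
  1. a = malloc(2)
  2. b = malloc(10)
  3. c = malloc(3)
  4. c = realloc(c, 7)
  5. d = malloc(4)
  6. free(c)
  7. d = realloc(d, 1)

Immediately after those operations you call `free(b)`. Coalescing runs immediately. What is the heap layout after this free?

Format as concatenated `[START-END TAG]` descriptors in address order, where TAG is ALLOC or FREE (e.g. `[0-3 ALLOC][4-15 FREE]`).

Op 1: a = malloc(2) -> a = 0; heap: [0-1 ALLOC][2-32 FREE]
Op 2: b = malloc(10) -> b = 2; heap: [0-1 ALLOC][2-11 ALLOC][12-32 FREE]
Op 3: c = malloc(3) -> c = 12; heap: [0-1 ALLOC][2-11 ALLOC][12-14 ALLOC][15-32 FREE]
Op 4: c = realloc(c, 7) -> c = 12; heap: [0-1 ALLOC][2-11 ALLOC][12-18 ALLOC][19-32 FREE]
Op 5: d = malloc(4) -> d = 19; heap: [0-1 ALLOC][2-11 ALLOC][12-18 ALLOC][19-22 ALLOC][23-32 FREE]
Op 6: free(c) -> (freed c); heap: [0-1 ALLOC][2-11 ALLOC][12-18 FREE][19-22 ALLOC][23-32 FREE]
Op 7: d = realloc(d, 1) -> d = 19; heap: [0-1 ALLOC][2-11 ALLOC][12-18 FREE][19-19 ALLOC][20-32 FREE]
free(b): b = 2 -> block [2-11 ALLOC]; mark free, coalesce with adjacent free neighbors -> [0-1 ALLOC][2-18 FREE][19-19 ALLOC][20-32 FREE]

Answer: [0-1 ALLOC][2-18 FREE][19-19 ALLOC][20-32 FREE]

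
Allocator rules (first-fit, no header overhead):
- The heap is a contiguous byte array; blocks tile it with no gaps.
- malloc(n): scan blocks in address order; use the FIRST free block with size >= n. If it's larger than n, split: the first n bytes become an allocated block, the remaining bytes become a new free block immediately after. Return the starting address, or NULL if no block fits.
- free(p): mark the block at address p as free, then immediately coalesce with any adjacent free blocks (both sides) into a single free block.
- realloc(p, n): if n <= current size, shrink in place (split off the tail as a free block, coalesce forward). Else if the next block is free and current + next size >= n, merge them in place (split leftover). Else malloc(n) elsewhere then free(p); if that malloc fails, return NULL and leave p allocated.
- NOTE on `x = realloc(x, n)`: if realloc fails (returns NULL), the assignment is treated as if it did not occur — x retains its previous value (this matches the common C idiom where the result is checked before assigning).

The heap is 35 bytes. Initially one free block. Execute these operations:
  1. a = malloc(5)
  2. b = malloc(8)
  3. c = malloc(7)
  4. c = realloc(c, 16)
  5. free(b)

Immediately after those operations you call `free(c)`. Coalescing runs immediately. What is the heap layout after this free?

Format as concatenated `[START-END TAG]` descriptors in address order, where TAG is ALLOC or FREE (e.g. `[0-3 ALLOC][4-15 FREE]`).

Op 1: a = malloc(5) -> a = 0; heap: [0-4 ALLOC][5-34 FREE]
Op 2: b = malloc(8) -> b = 5; heap: [0-4 ALLOC][5-12 ALLOC][13-34 FREE]
Op 3: c = malloc(7) -> c = 13; heap: [0-4 ALLOC][5-12 ALLOC][13-19 ALLOC][20-34 FREE]
Op 4: c = realloc(c, 16) -> c = 13; heap: [0-4 ALLOC][5-12 ALLOC][13-28 ALLOC][29-34 FREE]
Op 5: free(b) -> (freed b); heap: [0-4 ALLOC][5-12 FREE][13-28 ALLOC][29-34 FREE]
free(c): c = 13 -> block [13-28 ALLOC]; mark free, coalesce with adjacent free neighbors -> [0-4 ALLOC][5-34 FREE]

Answer: [0-4 ALLOC][5-34 FREE]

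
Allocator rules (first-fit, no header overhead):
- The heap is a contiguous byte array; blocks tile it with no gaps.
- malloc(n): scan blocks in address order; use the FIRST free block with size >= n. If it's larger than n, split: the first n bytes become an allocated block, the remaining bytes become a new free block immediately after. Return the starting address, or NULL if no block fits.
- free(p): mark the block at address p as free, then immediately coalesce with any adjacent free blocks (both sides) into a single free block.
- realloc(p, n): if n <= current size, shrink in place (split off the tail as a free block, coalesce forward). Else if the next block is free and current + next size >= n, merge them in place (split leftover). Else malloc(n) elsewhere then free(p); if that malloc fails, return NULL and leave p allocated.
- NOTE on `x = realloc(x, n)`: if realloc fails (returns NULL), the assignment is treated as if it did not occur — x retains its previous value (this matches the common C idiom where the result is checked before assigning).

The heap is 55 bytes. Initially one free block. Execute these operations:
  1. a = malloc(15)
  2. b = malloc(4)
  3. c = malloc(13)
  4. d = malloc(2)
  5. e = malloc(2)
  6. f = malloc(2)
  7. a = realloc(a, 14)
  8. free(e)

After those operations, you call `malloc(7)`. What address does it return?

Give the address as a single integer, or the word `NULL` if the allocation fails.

Op 1: a = malloc(15) -> a = 0; heap: [0-14 ALLOC][15-54 FREE]
Op 2: b = malloc(4) -> b = 15; heap: [0-14 ALLOC][15-18 ALLOC][19-54 FREE]
Op 3: c = malloc(13) -> c = 19; heap: [0-14 ALLOC][15-18 ALLOC][19-31 ALLOC][32-54 FREE]
Op 4: d = malloc(2) -> d = 32; heap: [0-14 ALLOC][15-18 ALLOC][19-31 ALLOC][32-33 ALLOC][34-54 FREE]
Op 5: e = malloc(2) -> e = 34; heap: [0-14 ALLOC][15-18 ALLOC][19-31 ALLOC][32-33 ALLOC][34-35 ALLOC][36-54 FREE]
Op 6: f = malloc(2) -> f = 36; heap: [0-14 ALLOC][15-18 ALLOC][19-31 ALLOC][32-33 ALLOC][34-35 ALLOC][36-37 ALLOC][38-54 FREE]
Op 7: a = realloc(a, 14) -> a = 0; heap: [0-13 ALLOC][14-14 FREE][15-18 ALLOC][19-31 ALLOC][32-33 ALLOC][34-35 ALLOC][36-37 ALLOC][38-54 FREE]
Op 8: free(e) -> (freed e); heap: [0-13 ALLOC][14-14 FREE][15-18 ALLOC][19-31 ALLOC][32-33 ALLOC][34-35 FREE][36-37 ALLOC][38-54 FREE]
malloc(7): first-fit scan over [0-13 ALLOC][14-14 FREE][15-18 ALLOC][19-31 ALLOC][32-33 ALLOC][34-35 FREE][36-37 ALLOC][38-54 FREE] -> 38

Answer: 38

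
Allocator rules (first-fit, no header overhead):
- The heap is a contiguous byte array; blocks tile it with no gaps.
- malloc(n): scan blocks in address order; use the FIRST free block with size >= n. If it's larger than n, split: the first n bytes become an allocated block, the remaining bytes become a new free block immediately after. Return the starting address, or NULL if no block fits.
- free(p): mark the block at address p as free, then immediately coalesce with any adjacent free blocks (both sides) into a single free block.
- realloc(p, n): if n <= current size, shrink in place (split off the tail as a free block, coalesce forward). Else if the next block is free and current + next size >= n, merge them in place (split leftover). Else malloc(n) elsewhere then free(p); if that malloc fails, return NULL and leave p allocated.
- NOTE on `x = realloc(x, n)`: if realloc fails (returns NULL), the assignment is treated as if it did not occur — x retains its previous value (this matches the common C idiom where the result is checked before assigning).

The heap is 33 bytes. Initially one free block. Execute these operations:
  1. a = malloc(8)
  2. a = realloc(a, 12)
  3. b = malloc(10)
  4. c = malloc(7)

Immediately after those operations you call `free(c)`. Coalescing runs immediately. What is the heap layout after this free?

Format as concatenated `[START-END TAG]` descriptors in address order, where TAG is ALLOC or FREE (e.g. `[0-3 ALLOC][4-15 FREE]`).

Op 1: a = malloc(8) -> a = 0; heap: [0-7 ALLOC][8-32 FREE]
Op 2: a = realloc(a, 12) -> a = 0; heap: [0-11 ALLOC][12-32 FREE]
Op 3: b = malloc(10) -> b = 12; heap: [0-11 ALLOC][12-21 ALLOC][22-32 FREE]
Op 4: c = malloc(7) -> c = 22; heap: [0-11 ALLOC][12-21 ALLOC][22-28 ALLOC][29-32 FREE]
free(c): c = 22 -> block [22-28 ALLOC]; mark free, coalesce with adjacent free neighbors -> [0-11 ALLOC][12-21 ALLOC][22-32 FREE]

Answer: [0-11 ALLOC][12-21 ALLOC][22-32 FREE]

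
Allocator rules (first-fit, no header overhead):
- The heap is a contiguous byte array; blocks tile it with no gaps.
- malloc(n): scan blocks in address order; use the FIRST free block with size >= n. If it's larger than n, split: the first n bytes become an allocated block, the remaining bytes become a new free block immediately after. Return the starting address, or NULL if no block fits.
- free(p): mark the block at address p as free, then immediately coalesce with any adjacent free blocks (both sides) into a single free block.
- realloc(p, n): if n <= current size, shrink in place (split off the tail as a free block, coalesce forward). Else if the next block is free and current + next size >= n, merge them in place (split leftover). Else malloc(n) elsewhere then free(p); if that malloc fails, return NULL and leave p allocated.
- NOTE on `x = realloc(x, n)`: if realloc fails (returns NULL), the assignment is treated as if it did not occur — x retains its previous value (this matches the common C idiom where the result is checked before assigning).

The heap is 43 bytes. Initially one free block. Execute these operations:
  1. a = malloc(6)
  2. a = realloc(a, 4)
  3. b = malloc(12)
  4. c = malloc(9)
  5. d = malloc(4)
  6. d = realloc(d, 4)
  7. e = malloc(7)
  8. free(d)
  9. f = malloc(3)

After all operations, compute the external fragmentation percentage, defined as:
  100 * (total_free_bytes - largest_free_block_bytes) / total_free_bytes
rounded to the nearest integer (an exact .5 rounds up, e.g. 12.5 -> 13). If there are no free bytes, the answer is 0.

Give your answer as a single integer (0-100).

Answer: 13

Derivation:
Op 1: a = malloc(6) -> a = 0; heap: [0-5 ALLOC][6-42 FREE]
Op 2: a = realloc(a, 4) -> a = 0; heap: [0-3 ALLOC][4-42 FREE]
Op 3: b = malloc(12) -> b = 4; heap: [0-3 ALLOC][4-15 ALLOC][16-42 FREE]
Op 4: c = malloc(9) -> c = 16; heap: [0-3 ALLOC][4-15 ALLOC][16-24 ALLOC][25-42 FREE]
Op 5: d = malloc(4) -> d = 25; heap: [0-3 ALLOC][4-15 ALLOC][16-24 ALLOC][25-28 ALLOC][29-42 FREE]
Op 6: d = realloc(d, 4) -> d = 25; heap: [0-3 ALLOC][4-15 ALLOC][16-24 ALLOC][25-28 ALLOC][29-42 FREE]
Op 7: e = malloc(7) -> e = 29; heap: [0-3 ALLOC][4-15 ALLOC][16-24 ALLOC][25-28 ALLOC][29-35 ALLOC][36-42 FREE]
Op 8: free(d) -> (freed d); heap: [0-3 ALLOC][4-15 ALLOC][16-24 ALLOC][25-28 FREE][29-35 ALLOC][36-42 FREE]
Op 9: f = malloc(3) -> f = 25; heap: [0-3 ALLOC][4-15 ALLOC][16-24 ALLOC][25-27 ALLOC][28-28 FREE][29-35 ALLOC][36-42 FREE]
Free blocks: [1 7] total_free=8 largest=7 -> 100*(8-7)/8 = 100/8 = 12.5 -> rounds to 13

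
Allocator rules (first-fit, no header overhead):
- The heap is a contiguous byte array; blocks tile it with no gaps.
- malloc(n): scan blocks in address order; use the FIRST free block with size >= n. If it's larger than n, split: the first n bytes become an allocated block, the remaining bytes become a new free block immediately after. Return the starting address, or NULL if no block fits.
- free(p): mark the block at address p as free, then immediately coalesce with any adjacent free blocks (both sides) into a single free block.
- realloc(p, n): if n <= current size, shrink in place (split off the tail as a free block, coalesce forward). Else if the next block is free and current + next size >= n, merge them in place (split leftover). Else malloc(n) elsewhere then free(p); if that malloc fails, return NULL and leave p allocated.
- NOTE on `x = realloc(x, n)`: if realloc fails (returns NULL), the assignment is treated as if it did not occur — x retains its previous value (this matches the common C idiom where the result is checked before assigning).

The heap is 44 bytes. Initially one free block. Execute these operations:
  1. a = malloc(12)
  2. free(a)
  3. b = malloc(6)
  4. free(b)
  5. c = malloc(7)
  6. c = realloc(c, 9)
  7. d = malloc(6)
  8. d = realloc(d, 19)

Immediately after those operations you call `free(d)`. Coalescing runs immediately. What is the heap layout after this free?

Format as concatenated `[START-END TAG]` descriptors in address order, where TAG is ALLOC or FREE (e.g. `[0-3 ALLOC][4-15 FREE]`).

Op 1: a = malloc(12) -> a = 0; heap: [0-11 ALLOC][12-43 FREE]
Op 2: free(a) -> (freed a); heap: [0-43 FREE]
Op 3: b = malloc(6) -> b = 0; heap: [0-5 ALLOC][6-43 FREE]
Op 4: free(b) -> (freed b); heap: [0-43 FREE]
Op 5: c = malloc(7) -> c = 0; heap: [0-6 ALLOC][7-43 FREE]
Op 6: c = realloc(c, 9) -> c = 0; heap: [0-8 ALLOC][9-43 FREE]
Op 7: d = malloc(6) -> d = 9; heap: [0-8 ALLOC][9-14 ALLOC][15-43 FREE]
Op 8: d = realloc(d, 19) -> d = 9; heap: [0-8 ALLOC][9-27 ALLOC][28-43 FREE]
free(d): d = 9 -> block [9-27 ALLOC]; mark free, coalesce with adjacent free neighbors -> [0-8 ALLOC][9-43 FREE]

Answer: [0-8 ALLOC][9-43 FREE]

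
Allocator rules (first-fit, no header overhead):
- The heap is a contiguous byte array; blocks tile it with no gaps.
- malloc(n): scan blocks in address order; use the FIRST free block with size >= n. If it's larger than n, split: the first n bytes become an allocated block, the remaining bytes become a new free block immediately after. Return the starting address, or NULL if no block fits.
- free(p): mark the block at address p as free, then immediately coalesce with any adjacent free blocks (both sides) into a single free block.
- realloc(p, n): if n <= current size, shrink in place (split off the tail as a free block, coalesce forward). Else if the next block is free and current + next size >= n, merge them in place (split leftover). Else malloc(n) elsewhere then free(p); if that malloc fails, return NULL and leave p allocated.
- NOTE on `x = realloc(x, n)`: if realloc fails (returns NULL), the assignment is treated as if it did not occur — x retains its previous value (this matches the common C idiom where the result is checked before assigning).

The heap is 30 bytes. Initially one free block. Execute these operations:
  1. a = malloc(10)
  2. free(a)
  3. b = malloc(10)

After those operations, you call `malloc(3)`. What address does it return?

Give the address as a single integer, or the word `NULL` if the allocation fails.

Op 1: a = malloc(10) -> a = 0; heap: [0-9 ALLOC][10-29 FREE]
Op 2: free(a) -> (freed a); heap: [0-29 FREE]
Op 3: b = malloc(10) -> b = 0; heap: [0-9 ALLOC][10-29 FREE]
malloc(3): first-fit scan over [0-9 ALLOC][10-29 FREE] -> 10

Answer: 10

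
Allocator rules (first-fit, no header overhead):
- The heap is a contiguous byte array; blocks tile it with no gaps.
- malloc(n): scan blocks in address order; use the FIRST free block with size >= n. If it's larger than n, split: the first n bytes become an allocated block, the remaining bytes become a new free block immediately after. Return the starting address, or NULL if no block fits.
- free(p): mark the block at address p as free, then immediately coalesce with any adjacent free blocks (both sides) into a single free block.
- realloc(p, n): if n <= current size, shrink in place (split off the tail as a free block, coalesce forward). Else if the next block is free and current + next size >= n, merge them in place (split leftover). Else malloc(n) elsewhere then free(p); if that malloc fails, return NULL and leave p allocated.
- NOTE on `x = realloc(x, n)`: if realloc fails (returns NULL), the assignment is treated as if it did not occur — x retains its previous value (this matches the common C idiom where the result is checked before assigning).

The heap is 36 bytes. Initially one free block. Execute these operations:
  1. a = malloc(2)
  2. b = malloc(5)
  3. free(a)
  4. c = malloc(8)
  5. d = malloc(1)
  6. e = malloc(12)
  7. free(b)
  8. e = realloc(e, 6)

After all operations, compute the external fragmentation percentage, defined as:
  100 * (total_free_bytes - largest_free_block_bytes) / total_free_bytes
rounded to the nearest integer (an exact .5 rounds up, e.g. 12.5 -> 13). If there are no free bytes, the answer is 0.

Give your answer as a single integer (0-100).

Answer: 29

Derivation:
Op 1: a = malloc(2) -> a = 0; heap: [0-1 ALLOC][2-35 FREE]
Op 2: b = malloc(5) -> b = 2; heap: [0-1 ALLOC][2-6 ALLOC][7-35 FREE]
Op 3: free(a) -> (freed a); heap: [0-1 FREE][2-6 ALLOC][7-35 FREE]
Op 4: c = malloc(8) -> c = 7; heap: [0-1 FREE][2-6 ALLOC][7-14 ALLOC][15-35 FREE]
Op 5: d = malloc(1) -> d = 0; heap: [0-0 ALLOC][1-1 FREE][2-6 ALLOC][7-14 ALLOC][15-35 FREE]
Op 6: e = malloc(12) -> e = 15; heap: [0-0 ALLOC][1-1 FREE][2-6 ALLOC][7-14 ALLOC][15-26 ALLOC][27-35 FREE]
Op 7: free(b) -> (freed b); heap: [0-0 ALLOC][1-6 FREE][7-14 ALLOC][15-26 ALLOC][27-35 FREE]
Op 8: e = realloc(e, 6) -> e = 15; heap: [0-0 ALLOC][1-6 FREE][7-14 ALLOC][15-20 ALLOC][21-35 FREE]
Free blocks: [6 15] total_free=21 largest=15 -> 100*(21-15)/21 = 600/21 ≈ 28.571 -> rounds to 29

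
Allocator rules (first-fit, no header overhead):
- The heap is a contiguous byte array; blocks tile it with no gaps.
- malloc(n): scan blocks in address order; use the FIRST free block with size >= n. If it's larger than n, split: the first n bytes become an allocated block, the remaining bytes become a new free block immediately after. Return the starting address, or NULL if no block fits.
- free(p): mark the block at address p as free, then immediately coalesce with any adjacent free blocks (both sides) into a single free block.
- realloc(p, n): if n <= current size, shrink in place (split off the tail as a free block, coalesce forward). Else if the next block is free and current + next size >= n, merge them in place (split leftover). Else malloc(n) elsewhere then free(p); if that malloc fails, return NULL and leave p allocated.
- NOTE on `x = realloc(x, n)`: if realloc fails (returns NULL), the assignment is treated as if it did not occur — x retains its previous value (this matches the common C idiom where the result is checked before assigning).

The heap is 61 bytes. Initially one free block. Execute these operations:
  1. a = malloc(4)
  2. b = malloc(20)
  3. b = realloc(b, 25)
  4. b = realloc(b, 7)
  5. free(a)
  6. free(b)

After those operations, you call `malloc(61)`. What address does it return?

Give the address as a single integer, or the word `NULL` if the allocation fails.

Answer: 0

Derivation:
Op 1: a = malloc(4) -> a = 0; heap: [0-3 ALLOC][4-60 FREE]
Op 2: b = malloc(20) -> b = 4; heap: [0-3 ALLOC][4-23 ALLOC][24-60 FREE]
Op 3: b = realloc(b, 25) -> b = 4; heap: [0-3 ALLOC][4-28 ALLOC][29-60 FREE]
Op 4: b = realloc(b, 7) -> b = 4; heap: [0-3 ALLOC][4-10 ALLOC][11-60 FREE]
Op 5: free(a) -> (freed a); heap: [0-3 FREE][4-10 ALLOC][11-60 FREE]
Op 6: free(b) -> (freed b); heap: [0-60 FREE]
malloc(61): first-fit scan over [0-60 FREE] -> 0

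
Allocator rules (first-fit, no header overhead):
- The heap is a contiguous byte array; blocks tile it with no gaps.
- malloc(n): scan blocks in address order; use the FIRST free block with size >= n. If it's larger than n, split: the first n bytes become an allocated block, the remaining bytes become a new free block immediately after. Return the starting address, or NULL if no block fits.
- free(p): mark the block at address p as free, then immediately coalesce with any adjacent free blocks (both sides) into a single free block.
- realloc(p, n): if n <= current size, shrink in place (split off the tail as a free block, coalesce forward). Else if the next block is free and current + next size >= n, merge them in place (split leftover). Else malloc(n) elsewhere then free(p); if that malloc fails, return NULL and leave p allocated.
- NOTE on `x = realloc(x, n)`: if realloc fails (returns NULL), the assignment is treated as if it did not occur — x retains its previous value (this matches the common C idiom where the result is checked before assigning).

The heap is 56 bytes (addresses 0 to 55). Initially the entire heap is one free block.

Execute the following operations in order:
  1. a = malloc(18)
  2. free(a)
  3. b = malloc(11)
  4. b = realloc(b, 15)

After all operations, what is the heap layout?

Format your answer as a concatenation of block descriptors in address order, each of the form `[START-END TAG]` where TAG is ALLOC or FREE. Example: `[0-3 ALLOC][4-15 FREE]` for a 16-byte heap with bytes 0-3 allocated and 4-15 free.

Answer: [0-14 ALLOC][15-55 FREE]

Derivation:
Op 1: a = malloc(18) -> a = 0; heap: [0-17 ALLOC][18-55 FREE]
Op 2: free(a) -> (freed a); heap: [0-55 FREE]
Op 3: b = malloc(11) -> b = 0; heap: [0-10 ALLOC][11-55 FREE]
Op 4: b = realloc(b, 15) -> b = 0; heap: [0-14 ALLOC][15-55 FREE]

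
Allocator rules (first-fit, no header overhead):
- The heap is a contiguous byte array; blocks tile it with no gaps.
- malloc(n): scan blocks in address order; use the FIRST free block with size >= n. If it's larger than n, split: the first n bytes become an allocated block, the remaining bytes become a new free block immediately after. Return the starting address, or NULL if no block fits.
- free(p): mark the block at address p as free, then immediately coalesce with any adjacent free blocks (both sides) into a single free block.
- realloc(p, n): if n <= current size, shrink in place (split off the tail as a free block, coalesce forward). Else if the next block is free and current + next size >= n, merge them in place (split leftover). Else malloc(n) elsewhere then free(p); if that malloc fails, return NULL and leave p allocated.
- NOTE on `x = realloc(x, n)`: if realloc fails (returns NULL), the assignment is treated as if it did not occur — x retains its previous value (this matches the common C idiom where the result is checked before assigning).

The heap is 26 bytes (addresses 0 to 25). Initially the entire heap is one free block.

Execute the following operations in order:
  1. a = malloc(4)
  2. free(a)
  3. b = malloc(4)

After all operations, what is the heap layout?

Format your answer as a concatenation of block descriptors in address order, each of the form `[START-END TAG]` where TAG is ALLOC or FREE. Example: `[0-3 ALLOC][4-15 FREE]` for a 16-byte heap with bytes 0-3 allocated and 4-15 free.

Op 1: a = malloc(4) -> a = 0; heap: [0-3 ALLOC][4-25 FREE]
Op 2: free(a) -> (freed a); heap: [0-25 FREE]
Op 3: b = malloc(4) -> b = 0; heap: [0-3 ALLOC][4-25 FREE]

Answer: [0-3 ALLOC][4-25 FREE]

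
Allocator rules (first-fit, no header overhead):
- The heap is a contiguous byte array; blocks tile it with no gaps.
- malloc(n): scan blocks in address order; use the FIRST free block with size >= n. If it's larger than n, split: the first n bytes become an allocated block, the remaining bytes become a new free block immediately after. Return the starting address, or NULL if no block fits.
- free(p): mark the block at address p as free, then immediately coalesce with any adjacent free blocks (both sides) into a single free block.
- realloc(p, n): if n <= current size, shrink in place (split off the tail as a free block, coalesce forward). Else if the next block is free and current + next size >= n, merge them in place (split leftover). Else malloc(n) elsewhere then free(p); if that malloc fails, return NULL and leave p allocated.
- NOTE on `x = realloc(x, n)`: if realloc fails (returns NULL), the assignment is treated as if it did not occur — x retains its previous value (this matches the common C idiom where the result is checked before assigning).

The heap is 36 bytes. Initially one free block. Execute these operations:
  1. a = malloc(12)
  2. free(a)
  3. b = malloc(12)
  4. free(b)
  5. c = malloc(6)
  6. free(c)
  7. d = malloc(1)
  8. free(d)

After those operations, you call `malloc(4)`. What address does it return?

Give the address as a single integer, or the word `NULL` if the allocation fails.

Answer: 0

Derivation:
Op 1: a = malloc(12) -> a = 0; heap: [0-11 ALLOC][12-35 FREE]
Op 2: free(a) -> (freed a); heap: [0-35 FREE]
Op 3: b = malloc(12) -> b = 0; heap: [0-11 ALLOC][12-35 FREE]
Op 4: free(b) -> (freed b); heap: [0-35 FREE]
Op 5: c = malloc(6) -> c = 0; heap: [0-5 ALLOC][6-35 FREE]
Op 6: free(c) -> (freed c); heap: [0-35 FREE]
Op 7: d = malloc(1) -> d = 0; heap: [0-0 ALLOC][1-35 FREE]
Op 8: free(d) -> (freed d); heap: [0-35 FREE]
malloc(4): first-fit scan over [0-35 FREE] -> 0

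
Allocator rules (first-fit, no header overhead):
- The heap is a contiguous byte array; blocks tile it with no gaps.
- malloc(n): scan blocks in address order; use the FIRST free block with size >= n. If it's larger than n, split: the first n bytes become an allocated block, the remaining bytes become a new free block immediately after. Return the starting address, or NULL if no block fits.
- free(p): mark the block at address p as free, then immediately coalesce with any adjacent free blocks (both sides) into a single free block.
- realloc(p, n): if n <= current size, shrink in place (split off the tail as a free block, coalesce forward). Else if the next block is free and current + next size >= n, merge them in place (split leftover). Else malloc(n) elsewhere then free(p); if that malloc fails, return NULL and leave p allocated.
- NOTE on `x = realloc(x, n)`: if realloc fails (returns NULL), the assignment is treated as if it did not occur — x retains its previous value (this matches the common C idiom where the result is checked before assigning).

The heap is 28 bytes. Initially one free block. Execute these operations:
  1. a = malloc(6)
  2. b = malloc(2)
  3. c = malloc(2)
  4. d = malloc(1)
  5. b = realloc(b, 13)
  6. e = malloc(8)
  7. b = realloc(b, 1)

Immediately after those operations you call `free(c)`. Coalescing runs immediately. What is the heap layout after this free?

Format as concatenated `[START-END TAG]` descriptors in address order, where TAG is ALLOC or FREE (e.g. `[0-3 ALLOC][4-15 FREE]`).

Op 1: a = malloc(6) -> a = 0; heap: [0-5 ALLOC][6-27 FREE]
Op 2: b = malloc(2) -> b = 6; heap: [0-5 ALLOC][6-7 ALLOC][8-27 FREE]
Op 3: c = malloc(2) -> c = 8; heap: [0-5 ALLOC][6-7 ALLOC][8-9 ALLOC][10-27 FREE]
Op 4: d = malloc(1) -> d = 10; heap: [0-5 ALLOC][6-7 ALLOC][8-9 ALLOC][10-10 ALLOC][11-27 FREE]
Op 5: b = realloc(b, 13) -> b = 11; heap: [0-5 ALLOC][6-7 FREE][8-9 ALLOC][10-10 ALLOC][11-23 ALLOC][24-27 FREE]
Op 6: e = malloc(8) -> e = NULL; heap: [0-5 ALLOC][6-7 FREE][8-9 ALLOC][10-10 ALLOC][11-23 ALLOC][24-27 FREE]
Op 7: b = realloc(b, 1) -> b = 11; heap: [0-5 ALLOC][6-7 FREE][8-9 ALLOC][10-10 ALLOC][11-11 ALLOC][12-27 FREE]
free(c): c = 8 -> block [8-9 ALLOC]; mark free, coalesce with adjacent free neighbors -> [0-5 ALLOC][6-9 FREE][10-10 ALLOC][11-11 ALLOC][12-27 FREE]

Answer: [0-5 ALLOC][6-9 FREE][10-10 ALLOC][11-11 ALLOC][12-27 FREE]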